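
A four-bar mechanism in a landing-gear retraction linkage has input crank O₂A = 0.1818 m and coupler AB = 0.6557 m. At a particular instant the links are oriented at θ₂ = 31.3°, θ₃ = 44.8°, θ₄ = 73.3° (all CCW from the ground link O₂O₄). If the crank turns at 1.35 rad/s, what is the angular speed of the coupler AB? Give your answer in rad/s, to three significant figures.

ω₂ = 1.35 rad/s
Differentiating the loop-closure r₂e^{iθ₂}+r₃e^{iθ₃}=r₁+r₄e^{iθ₄} gives r₂ω₂e^{iθ₂}+r₃ω₃e^{iθ₃}=r₄ω₄e^{iθ₄}.
Eliminating the other unknown: ω₃ = r₂ω₂ sin(θ₄−θ₂) / [r₃ sin(θ₃−θ₄)].
Numerator sine = +0.66913; denominator sine = -0.47716.
Result = 0.1818·1.35·(+0.66913) / (0.6557·(-0.47716)) = -0.52489 rad/s; magnitude 0.52489 rad/s.

0.525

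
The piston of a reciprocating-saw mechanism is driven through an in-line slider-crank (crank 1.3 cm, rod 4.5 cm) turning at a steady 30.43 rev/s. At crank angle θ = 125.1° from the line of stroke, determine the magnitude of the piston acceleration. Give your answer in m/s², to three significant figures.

318

ω = 2π·30.4 = 191.2 rad/s
x(θ) = r cosθ + √(L² − r² sin²θ); with ω constant, a = ω²·d²x/dθ².
d²x/dθ² = −r cosθ − r²(cos2θ)/√u − r⁴ sin²2θ/(4u^{3/2}),  u = L² − r² sin²θ = 0.00191188 m².
Substituting r = 0.013 m, L = 0.045 m, θ = 125.1°: d²x/dθ² = +0.0087087 m.
a = ω²·d²x/dθ² = (191.2)²·(+0.0087087) = +318.36 m/s²;  |a| = 318.36 m/s².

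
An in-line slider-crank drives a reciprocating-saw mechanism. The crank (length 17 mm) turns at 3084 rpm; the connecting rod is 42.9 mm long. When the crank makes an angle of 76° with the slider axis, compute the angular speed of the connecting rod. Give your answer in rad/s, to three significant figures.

ω = 323 rad/s (converted from 3084 rpm).
The rod makes angle φ with the slider axis where L sinφ = r sinθ; differentiating, L cosφ·φ̇ = r ω cosθ.
L cosφ = √(L² − r² sin²θ) = 0.039602 m.
|ω_rod| = r ω |cosθ| / √(L² − r² sin²θ) = 0.017·323·0.24192/0.039602 = 33.539 rad/s.

33.5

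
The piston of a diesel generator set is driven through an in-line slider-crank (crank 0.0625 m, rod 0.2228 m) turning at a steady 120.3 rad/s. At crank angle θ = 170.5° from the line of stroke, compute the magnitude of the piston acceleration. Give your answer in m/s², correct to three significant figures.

651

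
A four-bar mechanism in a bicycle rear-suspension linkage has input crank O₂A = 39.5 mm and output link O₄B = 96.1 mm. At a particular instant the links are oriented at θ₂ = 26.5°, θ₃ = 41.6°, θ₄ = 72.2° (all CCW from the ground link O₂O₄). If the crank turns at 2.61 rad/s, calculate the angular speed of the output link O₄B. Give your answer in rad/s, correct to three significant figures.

0.549

ω₂ = 2.61 rad/s
Differentiating the loop-closure r₂e^{iθ₂}+r₃e^{iθ₃}=r₁+r₄e^{iθ₄} gives r₂ω₂e^{iθ₂}+r₃ω₃e^{iθ₃}=r₄ω₄e^{iθ₄}.
Eliminating the other unknown: ω₄ = r₂ω₂ sin(θ₂−θ₃) / [r₄ sin(θ₄−θ₃)].
Numerator sine = -0.26050; denominator sine = +0.50904.
Result = 0.0395·2.61·(-0.26050) / (0.0961·(+0.50904)) = -0.54901 rad/s; magnitude 0.54901 rad/s.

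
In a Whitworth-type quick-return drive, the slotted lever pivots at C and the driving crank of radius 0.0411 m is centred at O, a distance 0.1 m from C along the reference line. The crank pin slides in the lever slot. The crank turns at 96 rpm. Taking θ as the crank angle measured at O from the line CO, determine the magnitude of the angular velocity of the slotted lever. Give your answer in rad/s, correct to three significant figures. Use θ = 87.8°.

1.55

ω = 10.05 rad/s (from 96 rpm).
Crank pin A relative to C: A = (d + r cosθ, r sinθ); lever angle φ = atan2(r sinθ, d + r cosθ).
Differentiating tanφ: φ̇ = rω(d cosθ + r)/(d² + r² + 2dr cosθ).
d² + r² + 2dr cosθ = |CA|² = 0.0120048 m²;  d cosθ + r = +0.044939 m.
|ω_lever| = |0.0411·10.05·+0.044939| / 0.0120048 = 1.5467 rad/s.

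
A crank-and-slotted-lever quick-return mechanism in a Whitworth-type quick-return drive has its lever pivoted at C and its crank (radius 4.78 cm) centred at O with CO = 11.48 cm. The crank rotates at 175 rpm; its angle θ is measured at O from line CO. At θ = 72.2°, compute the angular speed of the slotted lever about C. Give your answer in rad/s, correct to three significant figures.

3.86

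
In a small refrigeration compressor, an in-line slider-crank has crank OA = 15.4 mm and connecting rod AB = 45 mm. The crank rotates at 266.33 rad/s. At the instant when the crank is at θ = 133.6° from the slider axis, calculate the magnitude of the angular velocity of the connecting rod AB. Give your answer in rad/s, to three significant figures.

ω = 266.3 rad/s
The rod makes angle φ with the slider axis where L sinφ = r sinθ; differentiating, L cosφ·φ̇ = r ω cosθ.
L cosφ = √(L² − r² sin²θ) = 0.043596 m.
|ω_rod| = r ω |cosθ| / √(L² − r² sin²θ) = 0.0154·266.3·0.68962/0.043596 = 64.879 rad/s.

64.9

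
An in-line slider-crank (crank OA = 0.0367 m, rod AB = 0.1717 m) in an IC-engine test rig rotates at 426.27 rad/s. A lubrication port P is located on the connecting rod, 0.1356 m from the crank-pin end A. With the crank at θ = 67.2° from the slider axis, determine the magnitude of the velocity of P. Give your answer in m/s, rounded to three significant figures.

15.4

ω = 426.3 rad/s.  Crank-pin speed |V_A| = rω = 15.644 m/s, perpendicular to OA.
Rod angle: sinφ = −(r/L) sinθ ⇒ φ = -11.364°; ω_rod = −rω cosθ/√(L²−r²sin²θ) = -36.014 rad/s.
V_P = V_A + ω_rod × AP, with AP = 0.1356 m along the rod.
Components: V_Px = −rω sinθ − a·ω_rod·sinφ = -15.384 m/s;  V_Py = rω cosθ + a·ω_rod·cosφ = +1.2746 m/s.
|V_P| = √(V_Px² + V_Py²) = 15.437 m/s.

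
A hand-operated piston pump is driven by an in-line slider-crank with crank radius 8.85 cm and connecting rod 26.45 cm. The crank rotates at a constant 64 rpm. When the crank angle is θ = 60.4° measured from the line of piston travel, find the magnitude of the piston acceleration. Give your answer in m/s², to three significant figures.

1.28

ω = 2π·64/60 = 6.702 rad/s
x(θ) = r cosθ + √(L² − r² sin²θ); with ω constant, a = ω²·d²x/dθ².
d²x/dθ² = −r cosθ − r²(cos2θ)/√u − r⁴ sin²2θ/(4u^{3/2}),  u = L² − r² sin²θ = 0.0640389 m².
Substituting r = 0.0885 m, L = 0.2645 m, θ = 60.4°: d²x/dθ² = -0.028564 m.
a = ω²·d²x/dθ² = (6.702)²·(-0.028564) = -1.283 m/s²;  |a| = 1.283 m/s².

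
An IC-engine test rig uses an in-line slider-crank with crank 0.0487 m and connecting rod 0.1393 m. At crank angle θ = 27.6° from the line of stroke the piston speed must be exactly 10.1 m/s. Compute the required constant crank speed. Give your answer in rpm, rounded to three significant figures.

3250

For an in-line slider-crank, |v_piston| = rω|sinθ|·[1 + r cosθ/√(L² − r² sin²θ)].
With r = 0.0487 m, L = 0.1393 m, θ = 27.6°: the bracketed kinematic factor |dx/dθ| = 0.029646 m.
ω = v/|dx/dθ| = 10.1/0.029646 = 340.68 rad/s.
N = 60ω/(2π) = 3253.3 rpm.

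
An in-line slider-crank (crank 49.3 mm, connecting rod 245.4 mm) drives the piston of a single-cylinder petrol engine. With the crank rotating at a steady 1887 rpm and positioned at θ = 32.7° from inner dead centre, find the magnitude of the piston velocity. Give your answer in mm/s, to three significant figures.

6160

ω = 2π·1887/60 = 197.6 rad/s
For an in-line slider-crank, x = r cosθ + √(L² − r² sin²θ), so v = −rω sinθ·[1 + r cosθ/√(L² − r² sin²θ)].
With r = 0.0493 m, L = 0.2454 m, θ = 32.7°: √(L² − r² sin²θ) = 0.24395 m.
v = −0.0493·197.6·0.54024·[1 + 0.0493·0.84151/0.24395] = -6.158 m/s.
|v| = 6.158 m/s = 6158 mm/s.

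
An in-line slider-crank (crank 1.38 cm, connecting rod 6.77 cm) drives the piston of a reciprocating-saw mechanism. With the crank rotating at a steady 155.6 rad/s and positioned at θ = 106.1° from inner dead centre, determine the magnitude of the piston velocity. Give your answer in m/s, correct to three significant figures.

ω = 155.6 rad/s
For an in-line slider-crank, x = r cosθ + √(L² − r² sin²θ), so v = −rω sinθ·[1 + r cosθ/√(L² − r² sin²θ)].
With r = 0.0138 m, L = 0.0677 m, θ = 106.1°: √(L² − r² sin²θ) = 0.066389 m.
v = −0.0138·155.6·0.96078·[1 + 0.0138·-0.27731/0.066389] = -1.9441 m/s.
|v| = 1.9441 m/s.

1.94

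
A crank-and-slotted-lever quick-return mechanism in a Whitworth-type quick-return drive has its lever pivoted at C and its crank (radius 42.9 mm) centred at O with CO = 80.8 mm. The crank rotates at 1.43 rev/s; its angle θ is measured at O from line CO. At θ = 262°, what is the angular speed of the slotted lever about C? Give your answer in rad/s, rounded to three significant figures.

1.65

ω = 8.985 rad/s (from 1.43 rev/s).
Crank pin A relative to C: A = (d + r cosθ, r sinθ); lever angle φ = atan2(r sinθ, d + r cosθ).
Differentiating tanφ: φ̇ = rω(d cosθ + r)/(d² + r² + 2dr cosθ).
d² + r² + 2dr cosθ = |CA|² = 0.00740421 m²;  d cosθ + r = +0.031655 m.
|ω_lever| = |0.0429·8.985·+0.031655| / 0.00740421 = 1.6479 rad/s.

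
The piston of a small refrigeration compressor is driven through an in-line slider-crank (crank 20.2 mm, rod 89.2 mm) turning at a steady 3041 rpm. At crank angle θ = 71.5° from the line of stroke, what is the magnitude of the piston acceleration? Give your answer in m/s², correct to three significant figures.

273

ω = 2π·3041/60 = 318.5 rad/s
x(θ) = r cosθ + √(L² − r² sin²θ); with ω constant, a = ω²·d²x/dθ².
d²x/dθ² = −r cosθ − r²(cos2θ)/√u − r⁴ sin²2θ/(4u^{3/2}),  u = L² − r² sin²θ = 0.00758968 m².
Substituting r = 0.0202 m, L = 0.0892 m, θ = 71.5°: d²x/dθ² = -0.0026918 m.
a = ω²·d²x/dθ² = (318.5)²·(-0.0026918) = -272.98 m/s²;  |a| = 272.98 m/s².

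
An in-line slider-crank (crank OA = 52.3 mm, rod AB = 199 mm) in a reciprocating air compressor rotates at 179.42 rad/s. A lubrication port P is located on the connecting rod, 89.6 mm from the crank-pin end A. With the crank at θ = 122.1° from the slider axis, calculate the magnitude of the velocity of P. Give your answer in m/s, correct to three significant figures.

7.93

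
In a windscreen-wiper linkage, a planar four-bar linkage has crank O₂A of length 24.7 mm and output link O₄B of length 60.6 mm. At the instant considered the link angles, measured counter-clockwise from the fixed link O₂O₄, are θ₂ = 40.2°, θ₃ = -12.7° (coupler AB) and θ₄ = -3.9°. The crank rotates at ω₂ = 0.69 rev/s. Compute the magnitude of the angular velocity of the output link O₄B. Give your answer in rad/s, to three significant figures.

9.21

ω₂ = 4.335 rad/s (from 0.69 rev/s).
Differentiating the loop-closure r₂e^{iθ₂}+r₃e^{iθ₃}=r₁+r₄e^{iθ₄} gives r₂ω₂e^{iθ₂}+r₃ω₃e^{iθ₃}=r₄ω₄e^{iθ₄}.
Eliminating the other unknown: ω₄ = r₂ω₂ sin(θ₂−θ₃) / [r₄ sin(θ₄−θ₃)].
Numerator sine = +0.79758; denominator sine = +0.15299.
Result = 0.0247·4.335·(+0.79758) / (0.0606·(+0.15299)) = +9.2125 rad/s; magnitude 9.2125 rad/s.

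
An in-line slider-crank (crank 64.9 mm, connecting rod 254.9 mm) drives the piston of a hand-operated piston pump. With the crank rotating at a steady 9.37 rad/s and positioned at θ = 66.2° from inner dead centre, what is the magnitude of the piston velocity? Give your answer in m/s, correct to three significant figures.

ω = 9.37 rad/s
For an in-line slider-crank, x = r cosθ + √(L² − r² sin²θ), so v = −rω sinθ·[1 + r cosθ/√(L² − r² sin²θ)].
With r = 0.0649 m, L = 0.2549 m, θ = 66.2°: √(L² − r² sin²θ) = 0.24789 m.
v = −0.0649·9.37·0.91496·[1 + 0.0649·0.40355/0.24789] = -0.61518 m/s.
|v| = 0.61518 m/s.

0.615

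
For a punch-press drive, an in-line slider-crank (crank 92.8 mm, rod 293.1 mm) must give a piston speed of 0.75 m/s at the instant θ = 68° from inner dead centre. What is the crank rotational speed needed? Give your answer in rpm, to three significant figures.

74.0

For an in-line slider-crank, |v_piston| = rω|sinθ|·[1 + r cosθ/√(L² − r² sin²θ)].
With r = 0.0928 m, L = 0.2931 m, θ = 68°: the bracketed kinematic factor |dx/dθ| = 0.096718 m.
ω = v/|dx/dθ| = 0.75/0.096718 = 7.7545 rad/s.
N = 60ω/(2π) = 74.05 rpm.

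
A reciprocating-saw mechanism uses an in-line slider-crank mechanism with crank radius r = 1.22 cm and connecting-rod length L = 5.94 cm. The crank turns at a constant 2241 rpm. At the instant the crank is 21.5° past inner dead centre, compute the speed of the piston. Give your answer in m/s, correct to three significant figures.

1.25

ω = 2π·2241/60 = 234.7 rad/s
For an in-line slider-crank, x = r cosθ + √(L² − r² sin²θ), so v = −rω sinθ·[1 + r cosθ/√(L² − r² sin²θ)].
With r = 0.0122 m, L = 0.0594 m, θ = 21.5°: √(L² − r² sin²θ) = 0.059231 m.
v = −0.0122·234.7·0.36650·[1 + 0.0122·0.93042/0.059231] = -1.2504 m/s.
|v| = 1.2504 m/s.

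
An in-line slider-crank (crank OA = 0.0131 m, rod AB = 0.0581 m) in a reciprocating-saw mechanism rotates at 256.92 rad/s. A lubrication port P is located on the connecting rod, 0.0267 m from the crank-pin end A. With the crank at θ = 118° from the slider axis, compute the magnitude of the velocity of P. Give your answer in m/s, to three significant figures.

2.95

ω = 256.9 rad/s.  Crank-pin speed |V_A| = rω = 3.3657 m/s, perpendicular to OA.
Rod angle: sinφ = −(r/L) sinθ ⇒ φ = -11.483°; ω_rod = −rω cosθ/√(L²−r²sin²θ) = +27.751 rad/s.
V_P = V_A + ω_rod × AP, with AP = 0.0267 m along the rod.
Components: V_Px = −rω sinθ − a·ω_rod·sinφ = -2.8242 m/s;  V_Py = rω cosθ + a·ω_rod·cosφ = -0.85395 m/s.
|V_P| = √(V_Px² + V_Py²) = 2.9505 m/s.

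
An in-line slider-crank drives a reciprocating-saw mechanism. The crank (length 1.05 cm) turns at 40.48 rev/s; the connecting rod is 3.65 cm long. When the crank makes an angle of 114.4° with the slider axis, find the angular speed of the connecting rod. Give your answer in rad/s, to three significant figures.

ω = 254.3 rad/s (converted from 40.48 rev/s).
The rod makes angle φ with the slider axis where L sinφ = r sinθ; differentiating, L cosφ·φ̇ = r ω cosθ.
L cosφ = √(L² − r² sin²θ) = 0.035225 m.
|ω_rod| = r ω |cosθ| / √(L² − r² sin²θ) = 0.0105·254.3·0.41310/0.035225 = 31.32 rad/s.

31.3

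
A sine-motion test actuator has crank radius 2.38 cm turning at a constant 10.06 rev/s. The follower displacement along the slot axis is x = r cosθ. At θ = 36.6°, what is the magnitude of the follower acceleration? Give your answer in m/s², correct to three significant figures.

ω = 63.21 rad/s (from 10.06 rev/s).
x = r cosθ ⇒ ẍ = −rω² cosθ (ω constant).
|a| = rω²|cosθ| = 0.0238·(63.21)²·|cos 36.6°| = 76.34 m/s².

76.3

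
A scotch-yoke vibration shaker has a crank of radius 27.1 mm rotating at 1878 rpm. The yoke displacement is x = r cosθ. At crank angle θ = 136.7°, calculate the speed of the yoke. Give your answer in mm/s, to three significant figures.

ω = 196.7 rad/s (from 1878 rpm).
x = r cosθ ⇒ ẋ = −rω sinθ.
|v| = rω|sinθ| = 0.0271·196.7·|sin 136.7°| = 3.6551 m/s = 3655.1 mm/s.

3660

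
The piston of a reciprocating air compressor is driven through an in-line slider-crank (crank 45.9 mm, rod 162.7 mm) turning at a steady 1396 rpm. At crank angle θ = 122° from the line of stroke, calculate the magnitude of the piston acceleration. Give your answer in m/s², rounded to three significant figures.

ω = 2π·1396/60 = 146.2 rad/s
x(θ) = r cosθ + √(L² − r² sin²θ); with ω constant, a = ω²·d²x/dθ².
d²x/dθ² = −r cosθ − r²(cos2θ)/√u − r⁴ sin²2θ/(4u^{3/2}),  u = L² − r² sin²θ = 0.0249561 m².
Substituting r = 0.0459 m, L = 0.1627 m, θ = 122°: d²x/dθ² = +0.029942 m.
a = ω²·d²x/dθ² = (146.2)²·(+0.029942) = +639.9 m/s²;  |a| = 639.9 m/s².

640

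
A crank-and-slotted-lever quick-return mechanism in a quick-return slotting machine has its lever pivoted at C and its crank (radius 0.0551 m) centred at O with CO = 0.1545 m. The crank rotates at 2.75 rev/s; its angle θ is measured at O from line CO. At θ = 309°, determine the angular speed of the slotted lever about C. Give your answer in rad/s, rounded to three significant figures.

3.85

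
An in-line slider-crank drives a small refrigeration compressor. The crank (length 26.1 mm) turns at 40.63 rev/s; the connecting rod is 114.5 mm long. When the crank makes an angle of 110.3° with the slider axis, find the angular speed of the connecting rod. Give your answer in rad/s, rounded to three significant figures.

20.7

ω = 255.3 rad/s (converted from 40.63 rev/s).
The rod makes angle φ with the slider axis where L sinφ = r sinθ; differentiating, L cosφ·φ̇ = r ω cosθ.
L cosφ = √(L² − r² sin²θ) = 0.11185 m.
|ω_rod| = r ω |cosθ| / √(L² − r² sin²θ) = 0.0261·255.3·0.34694/0.11185 = 20.667 rad/s.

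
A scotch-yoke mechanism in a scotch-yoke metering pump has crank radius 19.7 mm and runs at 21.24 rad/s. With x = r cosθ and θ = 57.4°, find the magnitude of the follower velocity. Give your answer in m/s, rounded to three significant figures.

ω = 21.24 rad/s
x = r cosθ ⇒ ẋ = −rω sinθ.
|v| = rω|sinθ| = 0.0197·21.24·|sin 57.4°| = 0.35251 m/s.

0.353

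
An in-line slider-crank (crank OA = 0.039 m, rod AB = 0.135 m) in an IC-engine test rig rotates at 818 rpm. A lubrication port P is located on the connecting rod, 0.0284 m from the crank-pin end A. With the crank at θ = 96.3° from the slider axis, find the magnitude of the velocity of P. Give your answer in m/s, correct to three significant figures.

3.31

ω = 85.66 rad/s.  Crank-pin speed |V_A| = rω = 3.3408 m/s, perpendicular to OA.
Rod angle: sinφ = −(r/L) sinθ ⇒ φ = -16.687°; ω_rod = −rω cosθ/√(L²−r²sin²θ) = +2.8349 rad/s.
V_P = V_A + ω_rod × AP, with AP = 0.0284 m along the rod.
Components: V_Px = −rω sinθ − a·ω_rod·sinφ = -3.2975 m/s;  V_Py = rω cosθ + a·ω_rod·cosφ = -0.28948 m/s.
|V_P| = √(V_Px² + V_Py²) = 3.3102 m/s.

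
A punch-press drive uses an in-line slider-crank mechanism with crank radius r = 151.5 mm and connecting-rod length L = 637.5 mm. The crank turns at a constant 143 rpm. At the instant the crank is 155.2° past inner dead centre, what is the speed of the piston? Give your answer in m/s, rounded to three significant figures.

0.745

ω = 2π·143/60 = 14.97 rad/s
For an in-line slider-crank, x = r cosθ + √(L² − r² sin²θ), so v = −rω sinθ·[1 + r cosθ/√(L² − r² sin²θ)].
With r = 0.1515 m, L = 0.6375 m, θ = 155.2°: √(L² − r² sin²θ) = 0.63432 m.
v = −0.1515·14.97·0.41945·[1 + 0.1515·-0.90778/0.63432] = -0.74529 m/s.
|v| = 0.74529 m/s.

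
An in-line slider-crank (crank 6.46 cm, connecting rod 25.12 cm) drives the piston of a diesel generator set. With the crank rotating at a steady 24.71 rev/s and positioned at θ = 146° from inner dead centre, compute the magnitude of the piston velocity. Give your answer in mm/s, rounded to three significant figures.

4400

ω = 2π·24.7 = 155.3 rad/s
For an in-line slider-crank, x = r cosθ + √(L² − r² sin²θ), so v = −rω sinθ·[1 + r cosθ/√(L² − r² sin²θ)].
With r = 0.0646 m, L = 0.2512 m, θ = 146°: √(L² − r² sin²θ) = 0.24859 m.
v = −0.0646·155.3·0.55919·[1 + 0.0646·-0.82904/0.24859] = -4.4002 m/s.
|v| = 4.4002 m/s = 4400.2 mm/s.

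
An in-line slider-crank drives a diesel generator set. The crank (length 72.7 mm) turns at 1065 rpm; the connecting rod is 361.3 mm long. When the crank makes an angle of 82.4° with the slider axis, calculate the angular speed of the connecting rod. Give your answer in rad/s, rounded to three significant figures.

3.03

ω = 111.5 rad/s (converted from 1065 rpm).
The rod makes angle φ with the slider axis where L sinφ = r sinθ; differentiating, L cosφ·φ̇ = r ω cosθ.
L cosφ = √(L² − r² sin²θ) = 0.35404 m.
|ω_rod| = r ω |cosθ| / √(L² − r² sin²θ) = 0.0727·111.5·0.13226/0.35404 = 3.0288 rad/s.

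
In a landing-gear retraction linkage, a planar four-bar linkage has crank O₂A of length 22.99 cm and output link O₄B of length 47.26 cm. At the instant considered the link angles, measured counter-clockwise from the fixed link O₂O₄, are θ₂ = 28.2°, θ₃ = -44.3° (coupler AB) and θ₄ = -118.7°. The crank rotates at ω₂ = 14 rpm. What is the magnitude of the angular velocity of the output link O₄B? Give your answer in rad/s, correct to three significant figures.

0.706

ω₂ = 1.466 rad/s (from 14 rpm).
Differentiating the loop-closure r₂e^{iθ₂}+r₃e^{iθ₃}=r₁+r₄e^{iθ₄} gives r₂ω₂e^{iθ₂}+r₃ω₃e^{iθ₃}=r₄ω₄e^{iθ₄}.
Eliminating the other unknown: ω₄ = r₂ω₂ sin(θ₂−θ₃) / [r₄ sin(θ₄−θ₃)].
Numerator sine = +0.95372; denominator sine = -0.96316.
Result = 0.2299·1.466·(+0.95372) / (0.4726·(-0.96316)) = -0.70619 rad/s; magnitude 0.70619 rad/s.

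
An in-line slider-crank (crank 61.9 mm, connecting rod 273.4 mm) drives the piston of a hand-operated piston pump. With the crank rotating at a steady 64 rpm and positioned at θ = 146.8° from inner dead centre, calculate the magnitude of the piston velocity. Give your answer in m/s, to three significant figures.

0.184

ω = 2π·64/60 = 6.702 rad/s
For an in-line slider-crank, x = r cosθ + √(L² − r² sin²θ), so v = −rω sinθ·[1 + r cosθ/√(L² − r² sin²θ)].
With r = 0.0619 m, L = 0.2734 m, θ = 146.8°: √(L² − r² sin²θ) = 0.27129 m.
v = −0.0619·6.702·0.54756·[1 + 0.0619·-0.83676/0.27129] = -0.18379 m/s.
|v| = 0.18379 m/s.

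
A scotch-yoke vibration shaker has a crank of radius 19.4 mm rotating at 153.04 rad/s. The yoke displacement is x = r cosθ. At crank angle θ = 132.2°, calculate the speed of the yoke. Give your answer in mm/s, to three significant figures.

2200

ω = 153 rad/s
x = r cosθ ⇒ ẋ = −rω sinθ.
|v| = rω|sinθ| = 0.0194·153·|sin 132.2°| = 2.1994 m/s = 2199.4 mm/s.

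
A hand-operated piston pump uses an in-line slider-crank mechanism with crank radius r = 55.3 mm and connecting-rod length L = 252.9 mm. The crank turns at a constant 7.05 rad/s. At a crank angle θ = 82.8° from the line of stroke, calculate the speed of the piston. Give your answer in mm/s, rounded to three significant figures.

398

ω = 7.05 rad/s
For an in-line slider-crank, x = r cosθ + √(L² − r² sin²θ), so v = −rω sinθ·[1 + r cosθ/√(L² − r² sin²θ)].
With r = 0.0553 m, L = 0.2529 m, θ = 82.8°: √(L² − r² sin²θ) = 0.24688 m.
v = −0.0553·7.05·0.99211·[1 + 0.0553·0.12533/0.24688] = -0.39765 m/s.
|v| = 0.39765 m/s = 397.65 mm/s.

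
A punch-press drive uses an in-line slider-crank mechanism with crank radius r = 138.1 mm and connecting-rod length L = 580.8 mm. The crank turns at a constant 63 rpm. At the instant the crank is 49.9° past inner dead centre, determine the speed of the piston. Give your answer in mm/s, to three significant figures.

805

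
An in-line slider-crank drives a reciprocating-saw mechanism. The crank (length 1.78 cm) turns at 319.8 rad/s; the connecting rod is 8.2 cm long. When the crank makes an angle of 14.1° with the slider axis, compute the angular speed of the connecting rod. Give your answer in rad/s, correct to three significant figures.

ω = 319.8 rad/s
The rod makes angle φ with the slider axis where L sinφ = r sinθ; differentiating, L cosφ·φ̇ = r ω cosθ.
L cosφ = √(L² − r² sin²θ) = 0.081885 m.
|ω_rod| = r ω |cosθ| / √(L² − r² sin²θ) = 0.0178·319.8·0.96987/0.081885 = 67.423 rad/s.

67.4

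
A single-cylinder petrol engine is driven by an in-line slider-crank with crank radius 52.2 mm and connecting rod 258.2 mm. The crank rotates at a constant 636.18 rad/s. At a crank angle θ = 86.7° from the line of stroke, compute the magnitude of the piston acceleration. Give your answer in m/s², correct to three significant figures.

3120

ω = 636.2 rad/s
x(θ) = r cosθ + √(L² − r² sin²θ); with ω constant, a = ω²·d²x/dθ².
d²x/dθ² = −r cosθ − r²(cos2θ)/√u − r⁴ sin²2θ/(4u^{3/2}),  u = L² − r² sin²θ = 0.0639514 m².
Substituting r = 0.0522 m, L = 0.2582 m, θ = 86.7°: d²x/dθ² = +0.0076972 m.
a = ω²·d²x/dθ² = (636.2)²·(+0.0076972) = +3115.2 m/s²;  |a| = 3115.2 m/s².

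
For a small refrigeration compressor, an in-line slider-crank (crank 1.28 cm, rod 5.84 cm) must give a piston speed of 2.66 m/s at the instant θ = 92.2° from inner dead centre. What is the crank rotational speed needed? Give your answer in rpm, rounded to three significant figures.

2000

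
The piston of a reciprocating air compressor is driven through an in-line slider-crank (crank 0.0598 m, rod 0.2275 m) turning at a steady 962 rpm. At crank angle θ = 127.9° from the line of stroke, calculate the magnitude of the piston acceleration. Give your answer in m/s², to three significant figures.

410

ω = 2π·962/60 = 100.7 rad/s
x(θ) = r cosθ + √(L² − r² sin²θ); with ω constant, a = ω²·d²x/dθ².
d²x/dθ² = −r cosθ − r²(cos2θ)/√u − r⁴ sin²2θ/(4u^{3/2}),  u = L² − r² sin²θ = 0.0495296 m².
Substituting r = 0.0598 m, L = 0.2275 m, θ = 127.9°: d²x/dθ² = +0.040403 m.
a = ω²·d²x/dθ² = (100.7)²·(+0.040403) = +410.04 m/s²;  |a| = 410.04 m/s².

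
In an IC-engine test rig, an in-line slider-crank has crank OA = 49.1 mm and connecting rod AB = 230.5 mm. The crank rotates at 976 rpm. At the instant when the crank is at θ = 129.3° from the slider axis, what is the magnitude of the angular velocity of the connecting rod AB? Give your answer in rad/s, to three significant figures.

14.0

ω = 102.2 rad/s (converted from 976 rpm).
The rod makes angle φ with the slider axis where L sinφ = r sinθ; differentiating, L cosφ·φ̇ = r ω cosθ.
L cosφ = √(L² − r² sin²θ) = 0.22735 m.
|ω_rod| = r ω |cosθ| / √(L² − r² sin²θ) = 0.0491·102.2·0.63338/0.22735 = 13.981 rad/s.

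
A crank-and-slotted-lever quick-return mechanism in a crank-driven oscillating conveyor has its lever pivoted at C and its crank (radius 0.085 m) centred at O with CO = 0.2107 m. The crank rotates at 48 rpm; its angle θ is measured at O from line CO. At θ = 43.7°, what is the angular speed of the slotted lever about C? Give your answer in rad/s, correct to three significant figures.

ω = 5.027 rad/s (from 48 rpm).
Crank pin A relative to C: A = (d + r cosθ, r sinθ); lever angle φ = atan2(r sinθ, d + r cosθ).
Differentiating tanφ: φ̇ = rω(d cosθ + r)/(d² + r² + 2dr cosθ).
d² + r² + 2dr cosθ = |CA|² = 0.0775155 m²;  d cosθ + r = +0.23733 m.
|ω_lever| = |0.085·5.027·+0.23733| / 0.0775155 = 1.3081 rad/s.

1.31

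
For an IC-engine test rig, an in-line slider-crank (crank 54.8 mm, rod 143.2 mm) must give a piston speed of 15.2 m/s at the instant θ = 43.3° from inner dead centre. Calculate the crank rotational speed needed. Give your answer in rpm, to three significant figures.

3000

For an in-line slider-crank, |v_piston| = rω|sinθ|·[1 + r cosθ/√(L² − r² sin²θ)].
With r = 0.0548 m, L = 0.1432 m, θ = 43.3°: the bracketed kinematic factor |dx/dθ| = 0.04843 m.
ω = v/|dx/dθ| = 15.2/0.04843 = 313.85 rad/s.
N = 60ω/(2π) = 2997.1 rpm.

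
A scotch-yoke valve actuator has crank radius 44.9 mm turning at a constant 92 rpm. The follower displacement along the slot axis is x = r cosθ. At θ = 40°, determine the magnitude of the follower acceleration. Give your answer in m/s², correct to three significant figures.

3.19

ω = 9.634 rad/s (from 92 rpm).
x = r cosθ ⇒ ẍ = −rω² cosθ (ω constant).
|a| = rω²|cosθ| = 0.0449·(9.634)²·|cos 40°| = 3.1925 m/s².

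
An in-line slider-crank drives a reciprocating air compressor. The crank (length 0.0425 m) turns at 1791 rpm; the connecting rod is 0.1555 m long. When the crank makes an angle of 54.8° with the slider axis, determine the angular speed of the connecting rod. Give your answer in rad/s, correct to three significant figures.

30.3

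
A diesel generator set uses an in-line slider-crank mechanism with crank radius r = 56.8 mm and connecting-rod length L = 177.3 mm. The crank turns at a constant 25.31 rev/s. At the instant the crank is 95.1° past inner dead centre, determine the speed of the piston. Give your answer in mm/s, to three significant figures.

ω = 2π·25.3 = 159 rad/s
For an in-line slider-crank, x = r cosθ + √(L² − r² sin²θ), so v = −rω sinθ·[1 + r cosθ/√(L² − r² sin²θ)].
With r = 0.0568 m, L = 0.1773 m, θ = 95.1°: √(L² − r² sin²θ) = 0.16803 m.
v = −0.0568·159·0.99604·[1 + 0.0568·-0.08889/0.16803] = -8.7266 m/s.
|v| = 8.7266 m/s = 8726.6 mm/s.

8730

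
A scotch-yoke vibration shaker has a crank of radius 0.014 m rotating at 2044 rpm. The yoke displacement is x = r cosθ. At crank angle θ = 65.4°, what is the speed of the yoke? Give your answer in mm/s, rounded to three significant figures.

ω = 214 rad/s (from 2044 rpm).
x = r cosθ ⇒ ẋ = −rω sinθ.
|v| = rω|sinθ| = 0.014·214·|sin 65.4°| = 2.7247 m/s = 2724.7 mm/s.

2720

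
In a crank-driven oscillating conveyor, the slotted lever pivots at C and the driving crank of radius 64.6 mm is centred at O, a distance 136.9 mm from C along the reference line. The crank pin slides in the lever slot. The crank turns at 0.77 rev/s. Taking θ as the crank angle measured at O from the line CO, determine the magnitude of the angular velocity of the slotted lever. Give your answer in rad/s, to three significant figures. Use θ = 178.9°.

4.32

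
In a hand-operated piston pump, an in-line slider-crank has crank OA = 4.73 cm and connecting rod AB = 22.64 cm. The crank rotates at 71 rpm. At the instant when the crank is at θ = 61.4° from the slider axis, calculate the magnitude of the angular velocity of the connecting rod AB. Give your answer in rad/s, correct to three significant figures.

0.756

ω = 7.435 rad/s (converted from 71 rpm).
The rod makes angle φ with the slider axis where L sinφ = r sinθ; differentiating, L cosφ·φ̇ = r ω cosθ.
L cosφ = √(L² − r² sin²θ) = 0.22256 m.
|ω_rod| = r ω |cosθ| / √(L² − r² sin²θ) = 0.0473·7.435·0.47869/0.22256 = 0.75641 rad/s.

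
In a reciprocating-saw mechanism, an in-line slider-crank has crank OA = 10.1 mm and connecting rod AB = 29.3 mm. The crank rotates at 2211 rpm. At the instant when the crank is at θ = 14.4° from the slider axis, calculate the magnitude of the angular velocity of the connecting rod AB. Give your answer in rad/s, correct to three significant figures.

77.6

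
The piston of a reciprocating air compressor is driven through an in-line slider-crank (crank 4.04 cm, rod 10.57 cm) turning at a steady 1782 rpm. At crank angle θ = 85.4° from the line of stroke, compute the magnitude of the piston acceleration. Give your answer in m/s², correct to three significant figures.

461

ω = 2π·1782/60 = 186.6 rad/s
x(θ) = r cosθ + √(L² − r² sin²θ); with ω constant, a = ω²·d²x/dθ².
d²x/dθ² = −r cosθ − r²(cos2θ)/√u − r⁴ sin²2θ/(4u^{3/2}),  u = L² − r² sin²θ = 0.00955083 m².
Substituting r = 0.0404 m, L = 0.1057 m, θ = 85.4°: d²x/dθ² = +0.013228 m.
a = ω²·d²x/dθ² = (186.6)²·(+0.013228) = +460.64 m/s²;  |a| = 460.64 m/s².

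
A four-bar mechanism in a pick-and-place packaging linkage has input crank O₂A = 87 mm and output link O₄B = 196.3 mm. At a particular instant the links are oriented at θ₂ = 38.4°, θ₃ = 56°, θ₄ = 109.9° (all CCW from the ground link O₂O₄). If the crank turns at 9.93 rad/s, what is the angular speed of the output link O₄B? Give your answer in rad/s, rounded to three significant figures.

ω₂ = 9.93 rad/s
Differentiating the loop-closure r₂e^{iθ₂}+r₃e^{iθ₃}=r₁+r₄e^{iθ₄} gives r₂ω₂e^{iθ₂}+r₃ω₃e^{iθ₃}=r₄ω₄e^{iθ₄}.
Eliminating the other unknown: ω₄ = r₂ω₂ sin(θ₂−θ₃) / [r₄ sin(θ₄−θ₃)].
Numerator sine = -0.30237; denominator sine = +0.80799.
Result = 0.087·9.93·(-0.30237) / (0.1963·(+0.80799)) = -1.647 rad/s; magnitude 1.647 rad/s.

1.65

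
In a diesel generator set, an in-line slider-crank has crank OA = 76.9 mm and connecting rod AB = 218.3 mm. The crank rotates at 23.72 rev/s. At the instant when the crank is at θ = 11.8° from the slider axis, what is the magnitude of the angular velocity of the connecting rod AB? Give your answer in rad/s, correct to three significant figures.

ω = 149 rad/s (converted from 23.72 rev/s).
The rod makes angle φ with the slider axis where L sinφ = r sinθ; differentiating, L cosφ·φ̇ = r ω cosθ.
L cosφ = √(L² − r² sin²θ) = 0.21773 m.
|ω_rod| = r ω |cosθ| / √(L² − r² sin²θ) = 0.0769·149·0.97887/0.21773 = 51.525 rad/s.

51.5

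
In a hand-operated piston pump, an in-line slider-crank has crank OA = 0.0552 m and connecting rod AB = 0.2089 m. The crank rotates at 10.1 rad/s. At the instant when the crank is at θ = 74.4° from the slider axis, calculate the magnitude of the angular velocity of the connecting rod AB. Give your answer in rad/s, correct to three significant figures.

0.742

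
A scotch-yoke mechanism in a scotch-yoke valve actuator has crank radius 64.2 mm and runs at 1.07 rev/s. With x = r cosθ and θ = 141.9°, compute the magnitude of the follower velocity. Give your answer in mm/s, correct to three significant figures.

266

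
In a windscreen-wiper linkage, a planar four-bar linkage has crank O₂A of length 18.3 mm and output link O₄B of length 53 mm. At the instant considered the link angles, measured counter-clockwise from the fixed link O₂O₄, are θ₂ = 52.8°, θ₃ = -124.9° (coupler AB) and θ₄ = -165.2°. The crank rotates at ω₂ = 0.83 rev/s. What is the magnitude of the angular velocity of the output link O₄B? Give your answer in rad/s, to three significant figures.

ω₂ = 5.215 rad/s (from 0.83 rev/s).
Differentiating the loop-closure r₂e^{iθ₂}+r₃e^{iθ₃}=r₁+r₄e^{iθ₄} gives r₂ω₂e^{iθ₂}+r₃ω₃e^{iθ₃}=r₄ω₄e^{iθ₄}.
Eliminating the other unknown: ω₄ = r₂ω₂ sin(θ₂−θ₃) / [r₄ sin(θ₄−θ₃)].
Numerator sine = +0.04013; denominator sine = -0.64679.
Result = 0.0183·5.215·(+0.04013) / (0.053·(-0.64679)) = -0.11173 rad/s; magnitude 0.11173 rad/s.

0.112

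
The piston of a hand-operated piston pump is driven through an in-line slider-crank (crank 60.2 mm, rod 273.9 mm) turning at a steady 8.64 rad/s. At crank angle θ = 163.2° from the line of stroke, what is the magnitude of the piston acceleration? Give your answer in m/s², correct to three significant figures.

3.47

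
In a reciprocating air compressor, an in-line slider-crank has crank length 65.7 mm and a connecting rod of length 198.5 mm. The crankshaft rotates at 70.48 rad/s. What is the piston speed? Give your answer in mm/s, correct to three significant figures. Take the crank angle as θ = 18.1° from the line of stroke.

ω = 70.48 rad/s
For an in-line slider-crank, x = r cosθ + √(L² − r² sin²θ), so v = −rω sinθ·[1 + r cosθ/√(L² − r² sin²θ)].
With r = 0.0657 m, L = 0.1985 m, θ = 18.1°: √(L² − r² sin²θ) = 0.19745 m.
v = −0.0657·70.48·0.31068·[1 + 0.0657·0.95052/0.19745] = -1.8936 m/s.
|v| = 1.8936 m/s = 1893.6 mm/s.

1890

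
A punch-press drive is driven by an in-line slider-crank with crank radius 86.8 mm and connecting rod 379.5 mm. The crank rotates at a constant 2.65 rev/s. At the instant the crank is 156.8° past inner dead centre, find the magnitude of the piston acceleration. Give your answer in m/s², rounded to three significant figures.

18.3

ω = 2π·2.65 = 16.65 rad/s
x(θ) = r cosθ + √(L² − r² sin²θ); with ω constant, a = ω²·d²x/dθ².
d²x/dθ² = −r cosθ − r²(cos2θ)/√u − r⁴ sin²2θ/(4u^{3/2}),  u = L² − r² sin²θ = 0.142851 m².
Substituting r = 0.0868 m, L = 0.3795 m, θ = 156.8°: d²x/dθ² = +0.065896 m.
a = ω²·d²x/dθ² = (16.65)²·(+0.065896) = +18.269 m/s²;  |a| = 18.269 m/s².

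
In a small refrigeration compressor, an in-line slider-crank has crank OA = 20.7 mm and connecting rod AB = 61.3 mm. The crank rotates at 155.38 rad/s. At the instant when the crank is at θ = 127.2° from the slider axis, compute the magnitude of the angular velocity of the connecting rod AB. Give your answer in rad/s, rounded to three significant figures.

ω = 155.4 rad/s
The rod makes angle φ with the slider axis where L sinφ = r sinθ; differentiating, L cosφ·φ̇ = r ω cosθ.
L cosφ = √(L² − r² sin²θ) = 0.059041 m.
|ω_rod| = r ω |cosθ| / √(L² − r² sin²θ) = 0.0207·155.4·0.60460/0.059041 = 32.937 rad/s.

32.9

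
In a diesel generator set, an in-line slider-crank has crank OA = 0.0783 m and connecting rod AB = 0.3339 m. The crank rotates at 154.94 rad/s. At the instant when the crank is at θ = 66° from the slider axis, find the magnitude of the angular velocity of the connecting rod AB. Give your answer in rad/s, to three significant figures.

15.1

ω = 154.9 rad/s
The rod makes angle φ with the slider axis where L sinφ = r sinθ; differentiating, L cosφ·φ̇ = r ω cosθ.
L cosφ = √(L² − r² sin²θ) = 0.32615 m.
|ω_rod| = r ω |cosθ| / √(L² − r² sin²θ) = 0.0783·154.9·0.40674/0.32615 = 15.129 rad/s.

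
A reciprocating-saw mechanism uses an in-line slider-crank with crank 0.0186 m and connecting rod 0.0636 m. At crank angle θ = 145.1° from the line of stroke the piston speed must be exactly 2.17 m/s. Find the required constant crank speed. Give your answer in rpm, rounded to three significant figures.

2570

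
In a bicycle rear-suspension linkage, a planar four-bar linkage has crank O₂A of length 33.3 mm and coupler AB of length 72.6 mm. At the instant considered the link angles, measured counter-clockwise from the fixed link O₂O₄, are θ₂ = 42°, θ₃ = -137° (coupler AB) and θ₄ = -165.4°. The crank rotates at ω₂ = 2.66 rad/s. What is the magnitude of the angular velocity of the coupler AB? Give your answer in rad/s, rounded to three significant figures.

ω₂ = 2.66 rad/s
Differentiating the loop-closure r₂e^{iθ₂}+r₃e^{iθ₃}=r₁+r₄e^{iθ₄} gives r₂ω₂e^{iθ₂}+r₃ω₃e^{iθ₃}=r₄ω₄e^{iθ₄}.
Eliminating the other unknown: ω₃ = r₂ω₂ sin(θ₄−θ₂) / [r₃ sin(θ₃−θ₄)].
Numerator sine = +0.46020; denominator sine = +0.47562.
Result = 0.0333·2.66·(+0.46020) / (0.0726·(+0.47562)) = +1.1805 rad/s; magnitude 1.1805 rad/s.

1.18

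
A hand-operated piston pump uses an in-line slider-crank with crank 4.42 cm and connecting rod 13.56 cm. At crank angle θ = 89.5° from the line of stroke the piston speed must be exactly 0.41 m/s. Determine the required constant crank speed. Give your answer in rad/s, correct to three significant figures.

9.25

For an in-line slider-crank, |v_piston| = rω|sinθ|·[1 + r cosθ/√(L² − r² sin²θ)].
With r = 0.0442 m, L = 0.1356 m, θ = 89.5°: the bracketed kinematic factor |dx/dθ| = 0.044331 m.
ω = v/|dx/dθ| = 0.41/0.044331 = 9.2485 rad/s.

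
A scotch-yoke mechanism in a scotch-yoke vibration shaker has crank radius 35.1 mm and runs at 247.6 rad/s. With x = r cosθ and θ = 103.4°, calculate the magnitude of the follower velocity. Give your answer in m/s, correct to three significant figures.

8.45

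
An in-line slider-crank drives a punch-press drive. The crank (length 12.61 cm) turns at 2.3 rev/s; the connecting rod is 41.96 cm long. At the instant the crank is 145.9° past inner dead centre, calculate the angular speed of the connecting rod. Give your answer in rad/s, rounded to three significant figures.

3.65

ω = 14.45 rad/s (converted from 2.3 rev/s).
The rod makes angle φ with the slider axis where L sinφ = r sinθ; differentiating, L cosφ·φ̇ = r ω cosθ.
L cosφ = √(L² − r² sin²θ) = 0.4136 m.
|ω_rod| = r ω |cosθ| / √(L² − r² sin²θ) = 0.1261·14.45·0.82806/0.4136 = 3.6484 rad/s.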